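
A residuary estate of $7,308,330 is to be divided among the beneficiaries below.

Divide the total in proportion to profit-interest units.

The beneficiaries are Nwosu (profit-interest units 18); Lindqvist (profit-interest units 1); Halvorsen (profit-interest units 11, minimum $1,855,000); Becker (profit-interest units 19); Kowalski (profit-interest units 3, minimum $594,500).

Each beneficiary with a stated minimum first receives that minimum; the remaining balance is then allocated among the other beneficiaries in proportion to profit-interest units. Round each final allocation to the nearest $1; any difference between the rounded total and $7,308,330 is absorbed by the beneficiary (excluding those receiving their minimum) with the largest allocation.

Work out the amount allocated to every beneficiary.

Fund the minimums — Halvorsen $1,855,000; Kowalski $594,500. Balance $4,858,830.
Balance split over remaining profit-interest units 38: Nwosu 2,301,551.05 → $2,301,551; Lindqvist 127,863.95 → $127,864; Becker 2,429,415.00 → $2,429,415.

Nwosu: $2,301,551 | Lindqvist: $127,864 | Halvorsen: $1,855,000 | Becker: $2,429,415 | Kowalski: $594,500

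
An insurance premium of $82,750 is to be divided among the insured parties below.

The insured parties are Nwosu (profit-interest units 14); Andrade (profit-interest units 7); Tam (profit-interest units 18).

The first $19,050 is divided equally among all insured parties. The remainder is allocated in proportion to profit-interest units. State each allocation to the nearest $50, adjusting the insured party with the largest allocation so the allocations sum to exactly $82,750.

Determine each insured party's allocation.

Nwosu: $29,200 | Andrade: $17,800 | Tam: $35,750

Equal tier: $19,050 ÷ 3 = $6,350 apiece.
Remainder $63,700 by profit-interest units (total 39): Nwosu 22,866.67 → $22,850; Andrade 11,433.33 → $11,450; Tam 29,400.00 → $29,400.
Totals: Nwosu $6,350 + $22,850 = $29,200; Andrade $6,350 + $11,450 = $17,800; Tam $6,350 + $29,400 = $35,750.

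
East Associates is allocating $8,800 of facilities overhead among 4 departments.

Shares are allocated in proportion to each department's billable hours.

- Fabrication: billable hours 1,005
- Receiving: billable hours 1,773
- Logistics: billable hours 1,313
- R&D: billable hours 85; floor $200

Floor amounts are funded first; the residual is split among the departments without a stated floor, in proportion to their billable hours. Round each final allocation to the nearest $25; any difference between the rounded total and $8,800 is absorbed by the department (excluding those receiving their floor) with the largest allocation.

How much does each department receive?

Guaranteed amounts: R&D $200. Remaining pool $8,600.
Remaining pool split over remaining billable hours 4,091: Fabrication 2,112.69 → $2,125; Receiving 3,727.16 → $3,725; Logistics 2,760.16 → $2,750.

Fabrication: $2,125; Receiving: $3,725; Logistics: $2,750; R&D: $200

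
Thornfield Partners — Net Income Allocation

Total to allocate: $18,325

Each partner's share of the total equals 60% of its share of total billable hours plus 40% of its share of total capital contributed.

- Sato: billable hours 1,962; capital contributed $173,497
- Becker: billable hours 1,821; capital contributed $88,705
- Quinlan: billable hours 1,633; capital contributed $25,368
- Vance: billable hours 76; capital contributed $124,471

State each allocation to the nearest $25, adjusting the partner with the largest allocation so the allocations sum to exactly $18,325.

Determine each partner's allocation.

Sato: $7,000 | Becker: $5,225 | Quinlan: $3,725 | Vance: $2,375

Totals — billable hours 5,492, capital contributed 412,041.
Composite weights (60% billable hours + 40% capital contributed): Sato 0.3828; Becker 0.2851; Quinlan 0.2030; Vance 0.1291.
Raw shares: Sato 7,014.35; Becker 5,223.66; Quinlan 3,720.55; Vance 2,366.43.
After rounding ($25): Sato $7,025; Becker $5,225; Quinlan $3,725; Vance $2,375. Sum = $18,350.
Difference $18,325 − $18,350 = −$25 applied to largest allocation (Sato): Sato becomes $7,000.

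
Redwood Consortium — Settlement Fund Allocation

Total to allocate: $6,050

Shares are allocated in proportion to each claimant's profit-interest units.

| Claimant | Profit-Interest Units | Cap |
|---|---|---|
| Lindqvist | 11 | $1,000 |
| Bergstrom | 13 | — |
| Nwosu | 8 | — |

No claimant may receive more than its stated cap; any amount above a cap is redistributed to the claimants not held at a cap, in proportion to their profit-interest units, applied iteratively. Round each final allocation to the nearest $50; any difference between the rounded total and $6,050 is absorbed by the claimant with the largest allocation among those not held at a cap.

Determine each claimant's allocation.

Total profit-interest units = 32.
Pro-rata shares before constraints: Lindqvist 2,079.69; Bergstrom 2,457.81; Nwosu 1,512.50.
Capped: Lindqvist ($1,000); balance $5,050 reallocated over remaining profit-interest units 21.
Shares after redistribution: Bergstrom 3,126.19 → $3,150; Nwosu 1,923.81 → $1,900.

Lindqvist: $1,000 | Bergstrom: $3,150 | Nwosu: $1,900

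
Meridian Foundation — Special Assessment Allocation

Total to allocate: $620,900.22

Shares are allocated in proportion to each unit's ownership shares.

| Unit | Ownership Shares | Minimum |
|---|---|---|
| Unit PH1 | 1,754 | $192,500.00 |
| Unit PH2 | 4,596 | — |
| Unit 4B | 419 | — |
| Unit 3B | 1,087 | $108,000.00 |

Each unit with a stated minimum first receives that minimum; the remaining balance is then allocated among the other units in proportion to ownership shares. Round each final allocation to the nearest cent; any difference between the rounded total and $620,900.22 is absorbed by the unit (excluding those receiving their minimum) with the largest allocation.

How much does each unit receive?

Fund the minimums — Unit PH1 $192,500.00; Unit 3B $108,000.00. Remaining pool $320,400.22.
Remaining pool split over remaining ownership shares 5,015: Unit PH2 293,630.9893 → $293,630.99; Unit 4B 26,769.2307 → $26,769.23.

Unit PH1: $192,500.00 | Unit PH2: $293,630.99 | Unit 4B: $26,769.23 | Unit 3B: $108,000.00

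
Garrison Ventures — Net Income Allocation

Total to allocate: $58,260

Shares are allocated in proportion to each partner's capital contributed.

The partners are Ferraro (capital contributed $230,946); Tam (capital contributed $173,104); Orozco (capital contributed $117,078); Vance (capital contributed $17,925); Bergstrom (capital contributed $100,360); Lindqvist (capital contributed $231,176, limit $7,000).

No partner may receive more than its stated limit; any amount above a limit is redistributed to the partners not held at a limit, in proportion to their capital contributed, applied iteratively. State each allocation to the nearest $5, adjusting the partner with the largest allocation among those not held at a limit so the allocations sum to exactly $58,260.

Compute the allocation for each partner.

Total capital contributed = 870,589.
Proportional shares (ignoring caps): Ferraro 15,454.96; Tam 11,584.16; Orozco 7,834.88; Vance 1,199.54; Bergstrom 6,716.11; Lindqvist 15,470.35.
Capped: Lindqvist ($7,000); remaining pool $51,260 reallocated over remaining capital contributed 639,413.
Remaining shares: Ferraro 18,514.31 → $18,515; Tam 13,877.28 → $13,875; Orozco 9,385.82 → $9,385; Vance 1,437.00 → $1,435; Bergstrom 8,045.59 → $8,045.
Rounding difference +$5 applied to Ferraro → $18,520.

Ferraro: $18,520 | Tam: $13,875 | Orozco: $9,385 | Vance: $1,435 | Bergstrom: $8,045 | Lindqvist: $7,000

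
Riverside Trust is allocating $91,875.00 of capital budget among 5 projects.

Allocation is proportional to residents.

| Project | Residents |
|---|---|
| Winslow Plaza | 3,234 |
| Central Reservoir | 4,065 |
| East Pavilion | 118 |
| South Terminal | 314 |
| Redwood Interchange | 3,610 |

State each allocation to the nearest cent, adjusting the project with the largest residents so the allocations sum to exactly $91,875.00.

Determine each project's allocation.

Sum of residents: 3,234 + 4,065 + 118 + 314 + 3,610 = 11,341.
Proportional shares: Winslow Plaza 26,199.0786; Central Reservoir 32,931.1238; East Pavilion 955.9342; South Terminal 2,543.7572; Redwood Interchange 29,245.1063.
After rounding (cent): Winslow Plaza $26,199.08; Central Reservoir $32,931.12; East Pavilion $955.93; South Terminal $2,543.76; Redwood Interchange $29,245.11. Sum = $91,875.00.
Rounded total matches; no reconciliation needed.

Winslow Plaza: $26,199.08 · Central Reservoir: $32,931.12 · East Pavilion: $955.93 · South Terminal: $2,543.76 · Redwood Interchange: $29,245.11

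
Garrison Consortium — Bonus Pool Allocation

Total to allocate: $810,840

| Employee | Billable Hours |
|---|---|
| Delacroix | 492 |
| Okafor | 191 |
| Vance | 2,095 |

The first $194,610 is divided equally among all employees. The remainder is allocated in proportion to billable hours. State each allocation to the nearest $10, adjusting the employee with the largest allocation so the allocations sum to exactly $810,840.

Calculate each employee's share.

First tranche $194,610 split equally: $64,870 each.
Remainder $616,230 by billable hours (total 2,778): Delacroix 109,137.93 → $109,140; Okafor 42,368.59 → $42,370; Vance 464,723.49 → $464,720.
Totals: Delacroix $64,870 + $109,140 = $174,010; Okafor $64,870 + $42,370 = $107,240; Vance $64,870 + $464,720 = $529,590.

Delacroix: $174,010 | Okafor: $107,240 | Vance: $529,590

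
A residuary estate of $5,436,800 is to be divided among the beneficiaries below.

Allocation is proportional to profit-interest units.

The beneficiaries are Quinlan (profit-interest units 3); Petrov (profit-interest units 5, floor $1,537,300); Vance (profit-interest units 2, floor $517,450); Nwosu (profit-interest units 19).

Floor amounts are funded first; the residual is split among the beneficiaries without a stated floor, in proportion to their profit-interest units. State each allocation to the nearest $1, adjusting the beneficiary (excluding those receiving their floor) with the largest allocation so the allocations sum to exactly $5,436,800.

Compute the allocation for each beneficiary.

Quinlan: $461,189 · Petrov: $1,537,300 · Vance: $517,450 · Nwosu: $2,920,861

Minimums first: Petrov $1,537,300; Vance $517,450. Remaining pool $3,382,050.
Remaining pool split over remaining profit-interest units 22: Quinlan 461,188.64 → $461,189; Nwosu 2,920,861.36 → $2,920,861.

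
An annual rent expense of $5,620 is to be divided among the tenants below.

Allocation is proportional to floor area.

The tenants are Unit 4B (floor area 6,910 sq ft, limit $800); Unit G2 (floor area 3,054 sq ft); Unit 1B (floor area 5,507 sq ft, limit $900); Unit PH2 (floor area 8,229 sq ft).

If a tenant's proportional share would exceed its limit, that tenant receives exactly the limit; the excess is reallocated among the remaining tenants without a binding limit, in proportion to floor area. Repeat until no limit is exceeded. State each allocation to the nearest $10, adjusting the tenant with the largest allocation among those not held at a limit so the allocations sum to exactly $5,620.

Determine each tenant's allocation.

Unit 4B: $800; Unit G2: $1,060; Unit 1B: $900; Unit PH2: $2,860

Sum of floor area: 23,700.
Proportional shares (ignoring caps): Unit 4B 1,638.57; Unit G2 724.20; Unit 1B 1,305.88; Unit PH2 1,951.35.
Cap binds for Unit 4B ($800), Unit 1B ($900); remaining pool $3,920 reallocated over remaining floor area 11,283.
Remaining shares: Unit G2 1,061.04 → $1,060; Unit PH2 2,858.96 → $2,860.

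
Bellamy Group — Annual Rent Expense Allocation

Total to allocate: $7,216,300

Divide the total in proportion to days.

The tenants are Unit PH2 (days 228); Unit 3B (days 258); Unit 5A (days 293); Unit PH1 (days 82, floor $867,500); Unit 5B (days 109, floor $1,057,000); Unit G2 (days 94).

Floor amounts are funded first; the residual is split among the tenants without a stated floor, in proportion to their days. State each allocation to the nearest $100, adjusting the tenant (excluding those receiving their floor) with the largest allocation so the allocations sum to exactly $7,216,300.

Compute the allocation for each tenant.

Fund the minimums — Unit PH1 $867,500; Unit 5B $1,057,000. Residual $5,291,800.
Residual split over remaining days 873: Unit PH2 1,382,050.86 → $1,382,100; Unit 3B 1,563,899.66 → $1,563,900; Unit 5A 1,776,056.59 → $1,776,100; Unit G2 569,792.90 → $569,800.
Rounding difference −$100 applied to Unit 5A → $1,776,000.

Unit PH2: $1,382,100 · Unit 3B: $1,563,900 · Unit 5A: $1,776,000 · Unit PH1: $867,500 · Unit 5B: $1,057,000 · Unit G2: $569,800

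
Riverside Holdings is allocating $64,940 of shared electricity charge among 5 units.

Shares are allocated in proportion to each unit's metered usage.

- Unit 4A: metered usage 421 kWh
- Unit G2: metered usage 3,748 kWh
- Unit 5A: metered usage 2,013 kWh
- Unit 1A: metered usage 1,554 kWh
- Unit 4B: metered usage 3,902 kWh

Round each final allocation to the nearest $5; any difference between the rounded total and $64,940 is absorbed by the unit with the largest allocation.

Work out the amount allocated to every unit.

Metered usage total: 11,638.
Proportional shares: Unit 4A 421/11,638 × $64,940 = 2,349.18; Unit G2 3,748/11,638 × $64,940 = 20,913.83; Unit 5A 2,013/11,638 × $64,940 = 11,232.53; Unit 1A 1,554/11,638 × $64,940 = 8,671.31; Unit 4B 3,902/11,638 × $64,940 = 21,773.15.
After rounding ($5): Unit 4A $2,350; Unit G2 $20,915; Unit 5A $11,235; Unit 1A $8,670; Unit 4B $21,775. Sum = $64,945.
Difference $64,940 − $64,945 = −$5 applied to largest allocation (Unit 4B): Unit 4B becomes $21,770.

Unit 4A: $2,350 · Unit G2: $20,915 · Unit 5A: $11,235 · Unit 1A: $8,670 · Unit 4B: $21,770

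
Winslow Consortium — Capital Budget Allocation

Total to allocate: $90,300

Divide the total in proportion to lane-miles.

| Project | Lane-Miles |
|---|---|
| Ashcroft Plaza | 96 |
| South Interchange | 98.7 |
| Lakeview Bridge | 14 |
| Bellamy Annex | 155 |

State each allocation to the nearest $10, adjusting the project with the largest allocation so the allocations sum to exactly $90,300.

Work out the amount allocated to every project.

Lane-miles total: 363.7.
Unrounded shares: Ashcroft Plaza 96/363.7 × $90,300 = 23,835.03; South Interchange 98.7/363.7 × $90,300 = 24,505.39; Lakeview Bridge 14/363.7 × $90,300 = 3,475.94; Bellamy Annex 155/363.7 × $90,300 = 38,483.64.
Rounded to nearest $10: Ashcroft Plaza $23,840; South Interchange $24,510; Lakeview Bridge $3,480; Bellamy Annex $38,480. Sum = $90,310.
Difference $90,300 − $90,310 = −$10 applied to largest allocation (Bellamy Annex): Bellamy Annex becomes $38,470.

Ashcroft Plaza: $23,840; South Interchange: $24,510; Lakeview Bridge: $3,480; Bellamy Annex: $38,470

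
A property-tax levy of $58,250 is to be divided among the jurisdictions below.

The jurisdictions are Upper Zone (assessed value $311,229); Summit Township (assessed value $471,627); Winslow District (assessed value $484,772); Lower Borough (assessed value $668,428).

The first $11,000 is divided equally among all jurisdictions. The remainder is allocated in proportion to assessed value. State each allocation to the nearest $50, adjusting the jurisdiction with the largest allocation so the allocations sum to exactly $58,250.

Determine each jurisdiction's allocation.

Upper Zone: $10,350 · Summit Township: $14,250 · Winslow District: $14,600 · Lower Borough: $19,050

Equal tier: $11,000 ÷ 4 = $2,750 apiece.
Remainder $47,250 by assessed value (total 1,936,056): Upper Zone 7,595.63 → $7,600; Summit Township 11,510.19 → $11,500; Winslow District 11,831.00 → $11,850; Lower Borough 16,313.18 → $16,300.
Totals: Upper Zone $2,750 + $7,600 = $10,350; Summit Township $2,750 + $11,500 = $14,250; Winslow District $2,750 + $11,850 = $14,600; Lower Borough $2,750 + $16,300 = $19,050.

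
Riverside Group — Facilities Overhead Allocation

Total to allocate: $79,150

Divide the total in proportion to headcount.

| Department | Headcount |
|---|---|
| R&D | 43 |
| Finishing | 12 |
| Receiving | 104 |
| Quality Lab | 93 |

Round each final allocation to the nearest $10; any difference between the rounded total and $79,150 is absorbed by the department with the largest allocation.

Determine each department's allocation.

Headcount total: 252.
Raw shares: R&D 43/252 × $79,150 = 13,505.75; Finishing 12/252 × $79,150 = 3,769.05; Receiving 104/252 × $79,150 = 32,665.08; Quality Lab 93/252 × $79,150 = 29,210.12.
Rounded to nearest $10: R&D $13,510; Finishing $3,770; Receiving $32,670; Quality Lab $29,210. Sum = $79,160.
Difference $79,150 − $79,160 = −$10 applied to largest allocation (Receiving): Receiving becomes $32,660.

R&D: $13,510; Finishing: $3,770; Receiving: $32,660; Quality Lab: $29,210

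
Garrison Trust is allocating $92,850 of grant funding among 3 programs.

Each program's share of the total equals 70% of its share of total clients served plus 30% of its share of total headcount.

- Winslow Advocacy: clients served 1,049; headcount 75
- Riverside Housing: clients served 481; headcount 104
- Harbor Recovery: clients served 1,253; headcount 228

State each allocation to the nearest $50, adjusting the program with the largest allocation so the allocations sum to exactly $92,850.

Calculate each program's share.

Totals — clients served 2,783, headcount 407.
Combined weights (70% clients served + 30% headcount): Winslow Advocacy 0.3191; Riverside Housing 0.1976; Harbor Recovery 0.4832.
Proportional shares: Winslow Advocacy 29,631.64; Riverside Housing 18,351.15; Harbor Recovery 44,867.21.
Rounded to nearest $50: Winslow Advocacy $29,650; Riverside Housing $18,350; Harbor Recovery $44,850. Sum = $92,850.
Rounded total matches; no reconciliation needed.

Winslow Advocacy: $29,650; Riverside Housing: $18,350; Harbor Recovery: $44,850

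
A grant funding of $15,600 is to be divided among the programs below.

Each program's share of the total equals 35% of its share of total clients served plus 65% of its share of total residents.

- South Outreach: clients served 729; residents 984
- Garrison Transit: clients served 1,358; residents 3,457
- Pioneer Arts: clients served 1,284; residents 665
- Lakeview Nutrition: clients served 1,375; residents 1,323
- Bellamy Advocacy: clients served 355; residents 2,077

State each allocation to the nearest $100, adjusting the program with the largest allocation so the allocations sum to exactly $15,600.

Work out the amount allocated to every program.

Totals — clients served 5,101, residents 8,506.
Composite weights (35% clients served + 65% residents): South Outreach 0.1252; Garrison Transit 0.3574; Pioneer Arts 0.1389; Lakeview Nutrition 0.1954; Bellamy Advocacy 0.1831.
Proportional shares: South Outreach 1,953.33; Garrison Transit 5,574.66; Pioneer Arts 2,167.11; Lakeview Nutrition 3,048.92; Bellamy Advocacy 2,855.98.
Rounded to nearest $100: South Outreach $2,000; Garrison Transit $5,600; Pioneer Arts $2,200; Lakeview Nutrition $3,000; Bellamy Advocacy $2,900. Sum = $15,700.
Difference $15,600 − $15,700 = −$100 applied to largest allocation (Garrison Transit): Garrison Transit becomes $5,500.

South Outreach: $2,000 | Garrison Transit: $5,500 | Pioneer Arts: $2,200 | Lakeview Nutrition: $3,000 | Bellamy Advocacy: $2,900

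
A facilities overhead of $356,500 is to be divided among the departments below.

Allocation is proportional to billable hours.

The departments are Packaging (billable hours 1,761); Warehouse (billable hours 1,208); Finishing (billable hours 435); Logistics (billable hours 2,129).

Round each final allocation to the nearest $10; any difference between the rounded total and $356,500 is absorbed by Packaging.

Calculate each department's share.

Billable hours total: 5,533.
Proportional shares: Packaging 1,761/5,533 × $356,500 = 113,464.03; Warehouse 1,208/5,533 × $356,500 = 77,833.36; Finishing 435/5,533 × $356,500 = 28,027.74; Logistics 2,129/5,533 × $356,500 = 137,174.86.
After rounding ($10): Packaging $113,460; Warehouse $77,830; Finishing $28,030; Logistics $137,170. Sum = $356,490.
Difference $356,500 − $356,490 = +$10 applied to Packaging: Packaging becomes $113,470.

Packaging: $113,470; Warehouse: $77,830; Finishing: $28,030; Logistics: $137,170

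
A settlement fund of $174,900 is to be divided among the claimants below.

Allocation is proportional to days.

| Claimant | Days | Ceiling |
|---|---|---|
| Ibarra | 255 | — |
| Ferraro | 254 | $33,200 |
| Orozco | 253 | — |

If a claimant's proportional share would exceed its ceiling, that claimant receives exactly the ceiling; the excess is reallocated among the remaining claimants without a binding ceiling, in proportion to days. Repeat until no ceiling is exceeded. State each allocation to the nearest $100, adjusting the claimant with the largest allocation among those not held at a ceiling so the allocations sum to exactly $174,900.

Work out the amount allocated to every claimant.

Sum of days: 762.
Proportional shares (ignoring caps): Ibarra 58,529.53; Ferraro 58,300.00; Orozco 58,070.47.
Capped: Ferraro ($33,200); balance $141,700 reallocated over remaining days 508.
Shares after redistribution: Ibarra 71,128.94 → $71,100; Orozco 70,571.06 → $70,600.

Ibarra: $71,100 | Ferraro: $33,200 | Orozco: $70,600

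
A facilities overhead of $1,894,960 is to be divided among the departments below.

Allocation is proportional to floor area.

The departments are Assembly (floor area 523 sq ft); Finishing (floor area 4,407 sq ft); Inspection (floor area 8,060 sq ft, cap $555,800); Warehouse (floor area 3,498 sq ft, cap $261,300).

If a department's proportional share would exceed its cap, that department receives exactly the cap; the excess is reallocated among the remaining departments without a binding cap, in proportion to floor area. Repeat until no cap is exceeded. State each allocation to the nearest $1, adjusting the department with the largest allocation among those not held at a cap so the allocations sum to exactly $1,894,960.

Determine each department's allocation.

Combined floor area = 16,488.
Proportional shares (ignoring caps): Assembly 60,108.20; Finishing 506,494.95; Inspection 926,332.95; Warehouse 402,023.90.
Held at cap: Inspection ($555,800), Warehouse ($261,300); balance $1,077,860 reallocated over remaining floor area 4,930.
Remaining shares: Assembly 114,344.99 → $114,345; Finishing 963,515.01 → $963,515.

Assembly: $114,345 · Finishing: $963,515 · Inspection: $555,800 · Warehouse: $261,300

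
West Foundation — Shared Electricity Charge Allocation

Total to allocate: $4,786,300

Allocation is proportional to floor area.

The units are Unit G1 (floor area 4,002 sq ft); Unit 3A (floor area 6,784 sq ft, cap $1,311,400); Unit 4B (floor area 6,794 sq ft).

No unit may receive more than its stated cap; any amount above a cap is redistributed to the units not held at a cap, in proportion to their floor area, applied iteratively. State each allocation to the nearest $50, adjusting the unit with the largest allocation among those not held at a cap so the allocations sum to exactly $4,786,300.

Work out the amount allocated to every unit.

Sum of floor area: 17,580.
Proportional shares (ignoring caps): Unit G1 1,089,577.51; Unit 3A 1,846,999.95; Unit 4B 1,849,722.54.
Cap binds for Unit 3A ($1,311,400); residual $3,474,900 reallocated over remaining floor area 10,796.
Shares after redistribution: Unit G1 1,288,120.58 → $1,288,100; Unit 4B 2,186,779.42 → $2,186,800.

Unit G1: $1,288,100; Unit 3A: $1,311,400; Unit 4B: $2,186,800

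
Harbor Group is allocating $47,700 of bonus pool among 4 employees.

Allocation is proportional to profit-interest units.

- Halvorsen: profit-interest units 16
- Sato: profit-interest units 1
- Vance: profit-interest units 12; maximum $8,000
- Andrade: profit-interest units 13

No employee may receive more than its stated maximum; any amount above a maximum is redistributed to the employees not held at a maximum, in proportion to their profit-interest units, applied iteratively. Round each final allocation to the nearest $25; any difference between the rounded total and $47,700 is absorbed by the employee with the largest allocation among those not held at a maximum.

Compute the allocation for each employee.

Total profit-interest units = 42.
Proportional shares (ignoring caps): Halvorsen 18,171.43; Sato 1,135.71; Vance 13,628.57; Andrade 14,764.29.
Cap binds for Vance ($8,000); balance $39,700 reallocated over remaining profit-interest units 30.
Redistributed shares: Halvorsen 21,173.33 → $21,175; Sato 1,323.33 → $1,325; Andrade 17,203.33 → $17,200.

Halvorsen: $21,175 · Sato: $1,325 · Vance: $8,000 · Andrade: $17,200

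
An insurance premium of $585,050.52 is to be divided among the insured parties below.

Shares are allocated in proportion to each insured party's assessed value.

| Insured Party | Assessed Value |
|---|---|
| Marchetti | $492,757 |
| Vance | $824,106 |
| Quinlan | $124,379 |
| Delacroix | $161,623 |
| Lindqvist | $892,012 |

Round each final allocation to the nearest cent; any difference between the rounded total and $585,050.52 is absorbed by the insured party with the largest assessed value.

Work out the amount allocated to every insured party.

Sum of assessed value: 492,757 + 824,106 + 124,379 + 161,623 + 892,012 = 2,494,877.
Pro-rata amounts: Marchetti 115,551.8846; Vance 193,253.4725; Quinlan 29,166.9684; Delacroix 37,900.7142; Lindqvist 209,177.4803.
After rounding (cent): Marchetti $115,551.88; Vance $193,253.47; Quinlan $29,166.97; Delacroix $37,900.71; Lindqvist $209,177.48. Sum = $585,050.51.
Difference $585,050.52 − $585,050.51 = +$0.01 applied to largest assessed value (Lindqvist): Lindqvist becomes $209,177.49.

Marchetti: $115,551.88; Vance: $193,253.47; Quinlan: $29,166.97; Delacroix: $37,900.71; Lindqvist: $209,177.49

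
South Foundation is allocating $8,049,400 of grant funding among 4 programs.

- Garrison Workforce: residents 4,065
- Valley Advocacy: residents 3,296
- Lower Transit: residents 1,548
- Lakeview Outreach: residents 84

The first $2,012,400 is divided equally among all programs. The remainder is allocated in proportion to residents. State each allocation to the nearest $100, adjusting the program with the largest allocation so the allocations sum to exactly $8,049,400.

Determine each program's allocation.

Garrison Workforce: $3,231,900 | Valley Advocacy: $2,715,700 | Lower Transit: $1,542,300 | Lakeview Outreach: $559,500

Equal tier: $2,012,400 ÷ 4 = $503,100 apiece.
Remainder $6,037,000 by residents (total 8,993): Garrison Workforce 2,728,834.09 → $2,728,800; Valley Advocacy 2,212,604.47 → $2,212,600; Lower Transit 1,039,172.25 → $1,039,200; Lakeview Outreach 56,389.19 → $56,400.
Totals: Garrison Workforce $503,100 + $2,728,800 = $3,231,900; Valley Advocacy $503,100 + $2,212,600 = $2,715,700; Lower Transit $503,100 + $1,039,200 = $1,542,300; Lakeview Outreach $503,100 + $56,400 = $559,500.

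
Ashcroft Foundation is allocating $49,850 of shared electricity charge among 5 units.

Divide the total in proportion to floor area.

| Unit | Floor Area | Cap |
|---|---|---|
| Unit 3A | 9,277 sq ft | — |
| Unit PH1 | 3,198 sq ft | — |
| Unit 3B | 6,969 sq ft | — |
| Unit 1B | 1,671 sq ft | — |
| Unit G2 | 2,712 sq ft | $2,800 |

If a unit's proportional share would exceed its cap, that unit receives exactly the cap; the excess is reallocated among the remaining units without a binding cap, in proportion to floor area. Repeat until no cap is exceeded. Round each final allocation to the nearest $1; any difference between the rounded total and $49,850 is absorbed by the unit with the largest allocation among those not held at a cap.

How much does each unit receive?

Floor area total: 23,827.
Unconstrained shares: Unit 3A 19,409.01; Unit PH1 6,690.74; Unit 3B 14,580.29; Unit 1B 3,496.01; Unit G2 5,673.95.
Held at cap: Unit G2 ($2,800); residual $47,050 reallocated over remaining floor area 21,115.
Remaining shares: Unit 3A 20,671.70 → $20,672; Unit PH1 7,126.02 → $7,126; Unit 3B 15,528.84 → $15,529; Unit 1B 3,723.45 → $3,723.

Unit 3A: $20,672 | Unit PH1: $7,126 | Unit 3B: $15,529 | Unit 1B: $3,723 | Unit G2: $2,800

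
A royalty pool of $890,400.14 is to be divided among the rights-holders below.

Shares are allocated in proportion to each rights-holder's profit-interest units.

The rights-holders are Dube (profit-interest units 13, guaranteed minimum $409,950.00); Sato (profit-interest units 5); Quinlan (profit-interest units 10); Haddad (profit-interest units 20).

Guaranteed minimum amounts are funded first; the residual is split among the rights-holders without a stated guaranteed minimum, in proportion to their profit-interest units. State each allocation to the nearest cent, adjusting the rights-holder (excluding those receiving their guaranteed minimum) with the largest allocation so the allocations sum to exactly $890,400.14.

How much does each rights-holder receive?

Dube: $409,950.00 · Sato: $68,635.73 · Quinlan: $137,271.47 · Haddad: $274,542.94

Fund the minimums — Dube $409,950.00. Balance $480,450.14.
Balance split over remaining profit-interest units 35: Sato 68,635.7343 → $68,635.73; Quinlan 137,271.4686 → $137,271.47; Haddad 274,542.9371 → $274,542.94.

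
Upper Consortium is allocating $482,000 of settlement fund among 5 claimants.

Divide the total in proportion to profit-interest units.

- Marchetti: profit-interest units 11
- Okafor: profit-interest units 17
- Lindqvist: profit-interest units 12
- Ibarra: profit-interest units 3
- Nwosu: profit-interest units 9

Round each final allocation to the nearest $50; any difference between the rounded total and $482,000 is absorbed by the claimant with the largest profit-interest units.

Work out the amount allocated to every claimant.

Total profit-interest units = 11 + 17 + 12 + 3 + 9 = 52.
Proportional shares: Marchetti 101,961.54; Okafor 157,576.92; Lindqvist 111,230.77; Ibarra 27,807.69; Nwosu 83,423.08.
At nearest $50: Marchetti $101,950; Okafor $157,600; Lindqvist $111,250; Ibarra $27,800; Nwosu $83,400. Sum = $482,000.
Rounded total matches; no reconciliation needed.

Marchetti: $101,950 | Okafor: $157,600 | Lindqvist: $111,250 | Ibarra: $27,800 | Nwosu: $83,400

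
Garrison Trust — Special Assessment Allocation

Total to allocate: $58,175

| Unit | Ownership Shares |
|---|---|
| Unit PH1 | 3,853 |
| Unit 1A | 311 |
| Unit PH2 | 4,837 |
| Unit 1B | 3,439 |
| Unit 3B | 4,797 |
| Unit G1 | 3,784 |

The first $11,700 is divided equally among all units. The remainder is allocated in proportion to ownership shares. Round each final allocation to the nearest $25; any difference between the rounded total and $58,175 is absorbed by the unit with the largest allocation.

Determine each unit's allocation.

Unit PH1: $10,475; Unit 1A: $2,650; Unit PH2: $12,625; Unit 1B: $9,550; Unit 3B: $12,550; Unit G1: $10,325

First tranche $11,700 split equally: $1,950 each.
Remainder $46,475 by ownership shares (total 21,021): Unit PH1 8,518.54 → $8,525; Unit 1A 687.59 → $700; Unit PH2 10,694.05 → $10,700; Unit 1B 7,603.23 → $7,600; Unit 3B 10,605.61 → $10,600; Unit G1 8,365.99 → $8,375.
Rounding difference −$25 on remainder applied to Unit PH2.
Totals: Unit PH1 $1,950 + $8,525 = $10,475; Unit 1A $1,950 + $700 = $2,650; Unit PH2 $1,950 + $10,675 = $12,625; Unit 1B $1,950 + $7,600 = $9,550; Unit 3B $1,950 + $10,600 = $12,550; Unit G1 $1,950 + $8,375 = $10,325.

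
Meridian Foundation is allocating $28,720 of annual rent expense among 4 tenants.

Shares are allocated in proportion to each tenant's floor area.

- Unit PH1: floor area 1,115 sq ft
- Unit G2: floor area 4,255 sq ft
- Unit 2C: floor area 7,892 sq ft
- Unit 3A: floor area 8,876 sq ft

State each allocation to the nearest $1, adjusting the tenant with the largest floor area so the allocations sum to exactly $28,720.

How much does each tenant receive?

Unit PH1: $1,447 | Unit G2: $5,520 | Unit 2C: $10,238 | Unit 3A: $11,515

Combined floor area = 1,115 + 4,255 + 7,892 + 8,876 = 22,138.
Raw shares: Unit PH1 1,446.51; Unit G2 5,520.08; Unit 2C 10,238.42; Unit 3A 11,514.98.
At nearest $1: Unit PH1 $1,447; Unit G2 $5,520; Unit 2C $10,238; Unit 3A $11,515. Sum = $28,720.
No rounding difference to absorb.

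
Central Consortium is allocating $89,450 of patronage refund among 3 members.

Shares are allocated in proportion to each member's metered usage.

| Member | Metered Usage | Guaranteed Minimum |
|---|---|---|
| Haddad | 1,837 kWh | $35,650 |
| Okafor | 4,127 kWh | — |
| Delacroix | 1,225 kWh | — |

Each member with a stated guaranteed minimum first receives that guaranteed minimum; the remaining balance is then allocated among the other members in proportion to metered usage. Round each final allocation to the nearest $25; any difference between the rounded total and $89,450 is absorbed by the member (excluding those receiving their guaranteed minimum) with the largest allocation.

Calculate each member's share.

Minimums first: Haddad $35,650. Balance $53,800.
Balance split over remaining metered usage 5,352: Okafor 41,485.91 → $41,475; Delacroix 12,314.09 → $12,325.

Haddad: $35,650 · Okafor: $41,475 · Delacroix: $12,325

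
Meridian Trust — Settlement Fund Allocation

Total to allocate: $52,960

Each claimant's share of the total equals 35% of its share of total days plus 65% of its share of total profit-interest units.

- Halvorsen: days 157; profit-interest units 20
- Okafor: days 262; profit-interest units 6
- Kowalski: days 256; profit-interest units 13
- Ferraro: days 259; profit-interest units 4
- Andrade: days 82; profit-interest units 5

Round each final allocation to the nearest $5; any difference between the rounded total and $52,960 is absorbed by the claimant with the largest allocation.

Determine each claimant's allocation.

Days total 1,016; profit-interest units total 48.
Blended shares (35% days + 65% profit-interest units): Halvorsen 0.3249; Okafor 0.1715; Kowalski 0.2642; Ferraro 0.1434; Andrade 0.0960.
Raw shares: Halvorsen 17,207.66; Okafor 9,082.95; Kowalski 13,993.65; Ferraro 7,593.89; Andrade 5,081.85.
Rounded to nearest $5: Halvorsen $17,210; Okafor $9,085; Kowalski $13,995; Ferraro $7,595; Andrade $5,080. Sum = $52,965.
Difference $52,960 − $52,965 = −$5 applied to largest allocation (Halvorsen): Halvorsen becomes $17,205.

Halvorsen: $17,205; Okafor: $9,085; Kowalski: $13,995; Ferraro: $7,595; Andrade: $5,080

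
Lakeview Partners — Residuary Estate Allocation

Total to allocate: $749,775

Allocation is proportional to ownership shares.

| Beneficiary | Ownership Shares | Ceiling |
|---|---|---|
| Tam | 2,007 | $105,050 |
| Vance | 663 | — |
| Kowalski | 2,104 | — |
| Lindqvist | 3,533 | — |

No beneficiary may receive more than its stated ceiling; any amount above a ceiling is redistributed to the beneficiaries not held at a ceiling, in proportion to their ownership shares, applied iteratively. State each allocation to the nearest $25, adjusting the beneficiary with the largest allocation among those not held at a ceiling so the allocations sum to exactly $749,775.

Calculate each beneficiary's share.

Sum of ownership shares: 8,307.
Pro-rata shares before constraints: Tam 181,148.24; Vance 59,841.20; Kowalski 189,903.29; Lindqvist 318,882.28.
Capped: Tam ($105,050); remaining pool $644,725 reallocated over remaining ownership shares 6,300.
Remaining shares: Vance 67,849.63 → $67,850; Kowalski 215,317.68 → $215,325; Lindqvist 361,557.69 → $361,550.

Tam: $105,050; Vance: $67,850; Kowalski: $215,325; Lindqvist: $361,550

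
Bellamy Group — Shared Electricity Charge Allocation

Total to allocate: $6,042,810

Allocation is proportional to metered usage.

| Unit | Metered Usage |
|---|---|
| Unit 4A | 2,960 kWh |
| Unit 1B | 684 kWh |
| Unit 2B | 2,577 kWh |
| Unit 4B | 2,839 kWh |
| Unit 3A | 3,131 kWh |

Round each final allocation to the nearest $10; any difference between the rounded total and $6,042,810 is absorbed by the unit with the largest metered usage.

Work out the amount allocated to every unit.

Unit 4A: $1,467,210 | Unit 1B: $339,040 | Unit 2B: $1,277,360 | Unit 4B: $1,407,230 | Unit 3A: $1,551,970

Combined metered usage = 2,960 + 684 + 2,577 + 2,839 + 3,131 = 12,191.
Raw shares: Unit 4A 1,467,206.76; Unit 1B 339,043.72; Unit 2B 1,277,362.10; Unit 4B 1,407,229.73; Unit 3A 1,551,967.69.
At nearest $10: Unit 4A $1,467,210; Unit 1B $339,040; Unit 2B $1,277,360; Unit 4B $1,407,230; Unit 3A $1,551,970. Sum = $6,042,810.
No rounding difference to absorb.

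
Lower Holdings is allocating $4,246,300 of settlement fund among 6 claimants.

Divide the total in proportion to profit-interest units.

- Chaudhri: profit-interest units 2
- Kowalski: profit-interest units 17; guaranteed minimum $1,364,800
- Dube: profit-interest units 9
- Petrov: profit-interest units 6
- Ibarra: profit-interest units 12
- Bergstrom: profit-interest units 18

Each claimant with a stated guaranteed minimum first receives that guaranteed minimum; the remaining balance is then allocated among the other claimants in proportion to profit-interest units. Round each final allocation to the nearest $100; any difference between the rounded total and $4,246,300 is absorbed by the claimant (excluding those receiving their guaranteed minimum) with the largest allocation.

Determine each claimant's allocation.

Chaudhri: $122,600 | Kowalski: $1,364,800 | Dube: $551,800 | Petrov: $367,900 | Ibarra: $735,700 | Bergstrom: $1,103,500

Minimums first: Kowalski $1,364,800. Remaining pool $2,881,500.
Remaining pool split over remaining profit-interest units 47: Chaudhri 122,617.02 → $122,600; Dube 551,776.60 → $551,800; Petrov 367,851.06 → $367,900; Ibarra 735,702.13 → $735,700; Bergstrom 1,103,553.19 → $1,103,600.
Rounding difference −$100 applied to Bergstrom → $1,103,500.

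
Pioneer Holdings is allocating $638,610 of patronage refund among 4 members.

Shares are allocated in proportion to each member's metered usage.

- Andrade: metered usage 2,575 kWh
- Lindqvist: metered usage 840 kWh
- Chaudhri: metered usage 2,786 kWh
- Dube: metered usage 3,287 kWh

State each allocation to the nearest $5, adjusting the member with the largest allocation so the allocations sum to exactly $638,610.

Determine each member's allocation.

Andrade: $173,315; Lindqvist: $56,540; Chaudhri: $187,520; Dube: $221,235

Sum of metered usage: 9,488.
Proportional shares: Andrade 2,575/9,488 × $638,610 = 173,315.85; Lindqvist 840/9,488 × $638,610 = 56,537.98; Chaudhri 2,786/9,488 × $638,610 = 187,517.65; Dube 3,287/9,488 × $638,610 = 221,238.52.
Rounded to nearest $5: Andrade $173,315; Lindqvist $56,540; Chaudhri $187,520; Dube $221,240. Sum = $638,615.
Difference $638,610 − $638,615 = −$5 applied to largest allocation (Dube): Dube becomes $221,235.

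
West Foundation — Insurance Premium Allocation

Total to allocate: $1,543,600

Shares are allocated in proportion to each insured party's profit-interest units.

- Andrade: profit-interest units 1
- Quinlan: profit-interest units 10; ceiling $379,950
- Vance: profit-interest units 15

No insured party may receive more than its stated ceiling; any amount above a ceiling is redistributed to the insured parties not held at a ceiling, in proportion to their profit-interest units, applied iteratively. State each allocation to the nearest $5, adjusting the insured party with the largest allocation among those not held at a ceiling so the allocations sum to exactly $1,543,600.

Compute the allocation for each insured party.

Andrade: $72,730 | Quinlan: $379,950 | Vance: $1,090,920

Sum of profit-interest units: 26.
Proportional shares (ignoring caps): Andrade 59,369.23; Quinlan 593,692.31; Vance 890,538.46.
Cap binds for Quinlan ($379,950); remaining pool $1,163,650 reallocated over remaining profit-interest units 16.
Redistributed shares: Andrade 72,728.12 → $72,730; Vance 1,090,921.88 → $1,090,920.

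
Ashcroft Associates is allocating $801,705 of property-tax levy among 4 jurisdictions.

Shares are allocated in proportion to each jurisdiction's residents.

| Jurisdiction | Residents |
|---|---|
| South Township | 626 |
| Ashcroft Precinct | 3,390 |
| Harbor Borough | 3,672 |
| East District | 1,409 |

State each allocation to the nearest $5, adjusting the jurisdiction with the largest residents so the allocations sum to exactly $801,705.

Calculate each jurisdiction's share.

South Township: $55,170 | Ashcroft Precinct: $298,755 | Harbor Borough: $323,605 | East District: $124,175

Residents total: 9,097.
Pro-rata amounts: South Township 626/9,097 × $801,705 = 55,168.44; Ashcroft Precinct 3,390/9,097 × $801,705 = 298,755.63; Harbor Borough 3,672/9,097 × $801,705 = 323,607.87; East District 1,409/9,097 × $801,705 = 124,173.06.
After rounding ($5): South Township $55,170; Ashcroft Precinct $298,755; Harbor Borough $323,610; East District $124,175. Sum = $801,710.
Difference $801,705 − $801,710 = −$5 applied to largest residents (Harbor Borough): Harbor Borough becomes $323,605.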